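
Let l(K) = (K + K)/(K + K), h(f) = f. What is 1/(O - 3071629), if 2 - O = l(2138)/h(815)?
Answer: -815/2503376006 ≈ -3.2556e-7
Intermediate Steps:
l(K) = 1 (l(K) = (2*K)/((2*K)) = (2*K)*(1/(2*K)) = 1)
O = 1629/815 (O = 2 - 1/815 = 1629/815 ≈ 1.9988)
1/(O - 3071629) = 1/(1629/815 - 3071629) = 1/(-2503376006/815) = -815/2503376006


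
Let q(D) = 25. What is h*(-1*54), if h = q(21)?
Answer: -1350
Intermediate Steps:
h = 25
h*(-1*54) = 25*(-1*54) = 25*(-54) = -1350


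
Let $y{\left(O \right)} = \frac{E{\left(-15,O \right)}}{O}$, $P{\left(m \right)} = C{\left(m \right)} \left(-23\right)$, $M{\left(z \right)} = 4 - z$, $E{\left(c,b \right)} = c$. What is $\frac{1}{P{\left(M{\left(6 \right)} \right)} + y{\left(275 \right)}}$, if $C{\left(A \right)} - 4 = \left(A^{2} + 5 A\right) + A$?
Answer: $\frac{55}{5057} \approx 0.010876$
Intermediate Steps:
$C{\left(A \right)} = 4 + A^{2} + 6 A$ ($C{\left(A \right)} = 4 + \left(\left(A^{2} + 5 A\right) + A\right) = 4 + \left(A^{2} + 6 A\right) = 4 + A^{2} + 6 A$)
$P{\left(m \right)} = -92 - 138 m - 23 m^{2}$ ($P{\left(m \right)} = \left(4 + m^{2} + 6 m\right) \left(-23\right) = -92 - 138 m - 23 m^{2}$)
$y{\left(O \right)} = - \frac{15}{O}$
$\frac{1}{P{\left(M{\left(6 \right)} \right)} + y{\left(275 \right)}} = \frac{1}{\left(-92 - 138 \left(4 - 6\right) - 23 \left(4 - 6\right)^{2}\right) - \frac{15}{275}} = \frac{1}{\left(-92 - 138 \left(4 - 6\right) - 23 \left(4 - 6\right)^{2}\right) - \frac{3}{55}} = \frac{1}{\left(-92 - -276 - 23 \left(-2\right)^{2}\right) - \frac{3}{55}} = \frac{1}{\left(-92 + 276 - 92\right) - \frac{3}{55}} = \frac{1}{92 - \frac{3}{55}} = \frac{1}{\frac{5057}{55}} = \frac{55}{5057}$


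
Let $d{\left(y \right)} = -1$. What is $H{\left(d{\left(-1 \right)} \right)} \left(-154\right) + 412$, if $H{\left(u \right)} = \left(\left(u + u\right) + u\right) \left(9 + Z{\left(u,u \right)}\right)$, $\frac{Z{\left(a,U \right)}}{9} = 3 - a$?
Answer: $21202$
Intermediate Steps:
$Z{\left(a,U \right)} = 27 - 9 a$ ($Z{\left(a,U \right)} = 9 \left(3 - a\right) = 27 - 9 a$)
$H{\left(u \right)} = 3 u \left(36 - 9 u\right)$ ($H{\left(u \right)} = \left(\left(u + u\right) + u\right) \left(9 - \left(-27 + 9 u\right)\right) = \left(2 u + u\right) \left(36 - 9 u\right) = 3 u \left(36 - 9 u\right)$)
$H{\left(d{\left(-1 \right)} \right)} \left(-154\right) + 412 = 27 \left(-1\right) \left(4 - -1\right) \left(-154\right) + 412 = 27 \left(-1\right) \left(4 + 1\right) \left(-154\right) + 412 = 27 \left(-1\right) 5 \left(-154\right) + 412 = \left(-135\right) \left(-154\right) + 412 = 20790 + 412 = 21202$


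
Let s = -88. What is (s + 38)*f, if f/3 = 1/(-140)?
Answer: 15/14 ≈ 1.0714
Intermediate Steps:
f = -3/140 (f = 3/(-140) = 3*(-1/140) = -3/140 ≈ -0.021429)
(s + 38)*f = (-88 + 38)*(-3/140) = -50*(-3/140) = 15/14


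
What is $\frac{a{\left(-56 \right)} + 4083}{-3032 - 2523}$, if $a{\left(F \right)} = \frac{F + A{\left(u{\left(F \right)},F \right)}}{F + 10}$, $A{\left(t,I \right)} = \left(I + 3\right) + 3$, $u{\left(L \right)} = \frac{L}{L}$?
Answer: $- \frac{8542}{11615} \approx -0.73543$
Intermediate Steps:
$u{\left(L \right)} = 1$
$A{\left(t,I \right)} = 6 + I$ ($A{\left(t,I \right)} = \left(3 + I\right) + 3 = 6 + I$)
$a{\left(F \right)} = \frac{6 + 2 F}{10 + F}$ ($a{\left(F \right)} = \frac{F + \left(6 + F\right)}{F + 10} = \frac{6 + 2 F}{10 + F}$)
$\frac{a{\left(-56 \right)} + 4083}{-3032 - 2523} = \frac{\frac{2 \left(3 - 56\right)}{10 - 56} + 4083}{-3032 - 2523} = \frac{2 \frac{1}{-46} \left(-53\right) + 4083}{-5555} = \left(2 \left(- \frac{1}{46}\right) \left(-53\right) + 4083\right) \left(- \frac{1}{5555}\right) = \left(\frac{53}{23} + 4083\right) \left(- \frac{1}{5555}\right) = \frac{93962}{23} \left(- \frac{1}{5555}\right) = - \frac{8542}{11615}$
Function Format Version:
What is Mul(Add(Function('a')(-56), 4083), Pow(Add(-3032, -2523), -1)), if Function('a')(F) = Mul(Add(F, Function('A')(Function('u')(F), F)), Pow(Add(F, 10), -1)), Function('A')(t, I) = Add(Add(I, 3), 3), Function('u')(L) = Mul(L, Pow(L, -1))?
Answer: Rational(-8542, 11615) ≈ -0.73543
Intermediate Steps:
Function('u')(L) = 1
Function('A')(t, I) = Add(6, I) (Function('A')(t, I) = Add(Add(3, I), 3) = Add(6, I))
Function('a')(F) = Mul(Pow(Add(10, F), -1), Add(6, Mul(2, F))) (Function('a')(F) = Mul(Add(F, Add(6, F)), Pow(Add(F, 10), -1)) = Mul(Add(6, Mul(2, F)), Pow(Add(10, F), -1)) = Mul(Pow(Add(10, F), -1), Add(6, Mul(2, F))))
Mul(Add(Function('a')(-56), 4083), Pow(Add(-3032, -2523), -1)) = Mul(Add(Mul(2, Pow(Add(10, -56), -1), Add(3, -56)), 4083), Pow(Add(-3032, -2523), -1)) = Mul(Add(Mul(2, Pow(-46, -1), -53), 4083), Pow(-5555, -1)) = Mul(Add(Mul(2, Rational(-1, 46), -53), 4083), Rational(-1, 5555)) = Mul(Add(Rational(53, 23), 4083), Rational(-1, 5555)) = Mul(Rational(93962, 23), Rational(-1, 5555)) = Rational(-8542, 11615)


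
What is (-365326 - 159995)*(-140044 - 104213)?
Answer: 128313331497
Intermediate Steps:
(-365326 - 159995)*(-140044 - 104213) = -525321*(-244257) = 128313331497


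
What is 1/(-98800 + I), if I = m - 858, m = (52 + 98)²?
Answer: -1/77158 ≈ -1.2960e-5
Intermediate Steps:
m = 22500 (m = 150² = 22500)
I = 21642 (I = 22500 - 858 = 21642)
1/(-98800 + I) = 1/(-98800 + 21642) = 1/(-77158) = -1/77158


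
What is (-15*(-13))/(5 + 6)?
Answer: 195/11 ≈ 17.727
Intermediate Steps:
(-15*(-13))/(5 + 6) = 195/11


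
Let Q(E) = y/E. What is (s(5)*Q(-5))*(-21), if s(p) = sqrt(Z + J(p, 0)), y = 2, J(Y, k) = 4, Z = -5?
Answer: 42*I/5 ≈ 8.4*I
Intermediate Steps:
s(p) = I (s(p) = sqrt(-5 + 4) = sqrt(-1) = I)
Q(E) = 2/E
(s(5)*Q(-5))*(-21) = (I*(2/(-5)))*(-21) = (I*(2*(-1/5)))*(-21) = (I*(-2/5))*(-21) = -2*I/5*(-21) = 42*I/5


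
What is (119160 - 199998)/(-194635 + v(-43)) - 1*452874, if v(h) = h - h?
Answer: -88145050152/194635 ≈ -4.5287e+5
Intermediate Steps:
v(h) = 0
(119160 - 199998)/(-194635 + v(-43)) - 1*452874 = (119160 - 199998)/(-194635 + 0) - 1*452874 = -80838/(-194635) - 452874 = -80838*(-1/194635) - 452874 = 80838/194635 - 452874 = -88145050152/194635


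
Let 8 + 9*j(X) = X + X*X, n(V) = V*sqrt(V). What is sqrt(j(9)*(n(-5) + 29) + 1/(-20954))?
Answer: sqrt(1044108547262 - 180018747560*I*sqrt(5))/62862 ≈ 16.544 - 3.0786*I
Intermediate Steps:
n(V) = V**(3/2)
j(X) = -8/9 + X/9 + X**2/9 (j(X) = -8/9 + (X + X*X)/9 = -8/9 + (X + X**2)/9 = -8/9 + (X/9 + X**2/9) = -8/9 + X/9 + X**2/9)
sqrt(j(9)*(n(-5) + 29) + 1/(-20954)) = sqrt((-8/9 + (1/9)*9 + (1/9)*9**2)*((-5)**(3/2) + 29) + 1/(-20954)) = sqrt((-8/9 + 1 + (1/9)*81)*(-5*I*sqrt(5) + 29) - 1/20954) = sqrt((-8/9 + 1 + 9)*(29 - 5*I*sqrt(5)) - 1/20954) = sqrt(82*(29 - 5*I*sqrt(5))/9 - 1/20954) = sqrt((2378/9 - 410*I*sqrt(5)/9) - 1/20954) = sqrt(49828603/188586 - 410*I*sqrt(5)/9)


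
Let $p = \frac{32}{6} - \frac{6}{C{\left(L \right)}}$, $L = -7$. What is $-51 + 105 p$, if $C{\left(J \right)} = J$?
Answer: $599$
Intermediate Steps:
$p = \frac{130}{21}$ ($p = \frac{32}{6} - \frac{6}{-7} = 32 \cdot \frac{1}{6} - - \frac{6}{7} = \frac{16}{3} + \frac{6}{7} = \frac{130}{21} \approx 6.1905$)
$-51 + 105 p = -51 + 105 \cdot \frac{130}{21} = -51 + 650 = 599$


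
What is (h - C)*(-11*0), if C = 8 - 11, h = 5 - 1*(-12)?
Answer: 0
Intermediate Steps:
h = 17 (h = 5 + 12 = 17)
C = -3
(h - C)*(-11*0) = (17 - 1*(-3))*(-11*0) = (17 + 3)*0 = 20*0 = 0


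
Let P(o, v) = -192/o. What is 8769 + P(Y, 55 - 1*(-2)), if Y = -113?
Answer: 991089/113 ≈ 8770.7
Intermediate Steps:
8769 + P(Y, 55 - 1*(-2)) = 8769 - 192/(-113) = 8769 - 192*(-1/113) = 8769 + 192/113 = 991089/113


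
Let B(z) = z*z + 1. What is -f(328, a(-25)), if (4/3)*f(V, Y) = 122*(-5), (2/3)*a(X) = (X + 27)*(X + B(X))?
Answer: 915/2 ≈ 457.50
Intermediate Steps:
B(z) = 1 + z² (B(z) = z² + 1 = 1 + z²)
a(X) = 3*(27 + X)*(1 + X + X²)/2 (a(X) = 3*((X + 27)*(X + (1 + X²)))/2 = 3*((27 + X)*(1 + X + X²))/2 = 3*(27 + X)*(1 + X + X²)/2)
f(V, Y) = -915/2 (f(V, Y) = 3*(122*(-5))/4 = (¾)*(-610) = -915/2)
-f(328, a(-25)) = -1*(-915/2) = 915/2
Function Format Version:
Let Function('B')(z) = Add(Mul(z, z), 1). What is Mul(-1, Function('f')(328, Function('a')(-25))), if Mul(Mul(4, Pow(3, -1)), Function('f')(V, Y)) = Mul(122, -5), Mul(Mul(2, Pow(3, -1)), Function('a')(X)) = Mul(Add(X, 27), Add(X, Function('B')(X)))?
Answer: Rational(915, 2) ≈ 457.50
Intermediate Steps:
Function('B')(z) = Add(1, Pow(z, 2)) (Function('B')(z) = Add(Pow(z, 2), 1) = Add(1, Pow(z, 2)))
Function('a')(X) = Mul(Rational(3, 2), Add(27, X), Add(1, X, Pow(X, 2))) (Function('a')(X) = Mul(Rational(3, 2), Mul(Add(X, 27), Add(X, Add(1, Pow(X, 2))))) = Mul(Rational(3, 2), Mul(Add(27, X), Add(1, X, Pow(X, 2)))) = Mul(Rational(3, 2), Add(27, X), Add(1, X, Pow(X, 2))))
Function('f')(V, Y) = Rational(-915, 2) (Function('f')(V, Y) = Mul(Rational(3, 4), Mul(122, -5)) = Mul(Rational(3, 4), -610) = Rational(-915, 2))
Mul(-1, Function('f')(328, Function('a')(-25))) = Mul(-1, Rational(-915, 2)) = Rational(915, 2)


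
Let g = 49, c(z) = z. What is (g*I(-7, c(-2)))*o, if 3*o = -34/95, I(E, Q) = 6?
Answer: -3332/95 ≈ -35.074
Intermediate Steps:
o = -34/285 (o = (-34/95)/3 = (-34*1/95)/3 = (⅓)*(-34/95) = -34/285 ≈ -0.11930)
(g*I(-7, c(-2)))*o = (49*6)*(-34/285) = 294*(-34/285) = -3332/95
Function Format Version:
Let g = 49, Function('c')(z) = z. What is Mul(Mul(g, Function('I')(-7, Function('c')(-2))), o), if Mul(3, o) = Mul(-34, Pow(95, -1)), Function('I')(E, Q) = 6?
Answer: Rational(-3332, 95) ≈ -35.074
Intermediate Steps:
o = Rational(-34, 285) (o = Mul(Rational(1, 3), Mul(-34, Pow(95, -1))) = Mul(Rational(1, 3), Mul(-34, Rational(1, 95))) = Mul(Rational(1, 3), Rational(-34, 95)) = Rational(-34, 285) ≈ -0.11930)
Mul(Mul(g, Function('I')(-7, Function('c')(-2))), o) = Mul(Mul(49, 6), Rational(-34, 285)) = Mul(294, Rational(-34, 285)) = Rational(-3332, 95)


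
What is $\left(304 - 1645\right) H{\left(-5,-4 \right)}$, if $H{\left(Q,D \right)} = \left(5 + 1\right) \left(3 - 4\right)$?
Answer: $8046$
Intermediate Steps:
$H{\left(Q,D \right)} = -6$ ($H{\left(Q,D \right)} = 6 \left(-1\right) = -6$)
$\left(304 - 1645\right) H{\left(-5,-4 \right)} = \left(304 - 1645\right) \left(-6\right) = \left(-1341\right) \left(-6\right) = 8046$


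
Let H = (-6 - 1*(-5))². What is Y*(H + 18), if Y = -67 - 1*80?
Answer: -2793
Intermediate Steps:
Y = -147 (Y = -67 - 80 = -147)
H = 1 (H = (-6 + 5)² = (-1)² = 1)
Y*(H + 18) = -147*(1 + 18) = -147*19 = -2793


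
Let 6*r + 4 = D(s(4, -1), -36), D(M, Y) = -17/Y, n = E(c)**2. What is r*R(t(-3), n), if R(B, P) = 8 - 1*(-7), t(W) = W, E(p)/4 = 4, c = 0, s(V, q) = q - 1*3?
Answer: -635/72 ≈ -8.8194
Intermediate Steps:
s(V, q) = -3 + q (s(V, q) = q - 3 = -3 + q)
E(p) = 16 (E(p) = 4*4 = 16)
n = 256 (n = 16**2 = 256)
R(B, P) = 15 (R(B, P) = 8 + 7 = 15)
r = -127/216 (r = -2/3 + (-17/(-36))/6 = -2/3 + (-17*(-1/36))/6 = -2/3 + (1/6)*(17/36) = -2/3 + 17/216 = -127/216 ≈ -0.58796)
r*R(t(-3), n) = -127/216*15 = -635/72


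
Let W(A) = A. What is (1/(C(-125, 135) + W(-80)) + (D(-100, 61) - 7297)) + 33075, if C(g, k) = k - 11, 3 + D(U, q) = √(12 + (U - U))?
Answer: 1134101/44 + 2*√3 ≈ 25779.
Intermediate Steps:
D(U, q) = -3 + 2*√3 (D(U, q) = -3 + √(12 + (U - U)) = -3 + √(12 + 0) = -3 + √12 = -3 + 2*√3)
C(g, k) = -11 + k
(1/(C(-125, 135) + W(-80)) + (D(-100, 61) - 7297)) + 33075 = (1/((-11 + 135) - 80) + ((-3 + 2*√3) - 7297)) + 33075 = (1/(124 - 80) + (-7300 + 2*√3)) + 33075 = (1/44 + (-7300 + 2*√3)) + 33075 = (-321199/44 + 2*√3) + 33075 = 1134101/44 + 2*√3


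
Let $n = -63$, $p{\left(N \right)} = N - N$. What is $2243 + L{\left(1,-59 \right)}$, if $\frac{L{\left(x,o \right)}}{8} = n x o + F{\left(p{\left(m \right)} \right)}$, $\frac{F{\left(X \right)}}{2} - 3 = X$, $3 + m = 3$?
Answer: $32027$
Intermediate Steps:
$m = 0$ ($m = -3 + 3 = 0$)
$p{\left(N \right)} = 0$
$F{\left(X \right)} = 6 + 2 X$
$L{\left(x,o \right)} = 48 - 504 o x$ ($L{\left(x,o \right)} = 8 \left(- 63 x o + \left(6 + 2 \cdot 0\right)\right) = 8 \left(- 63 o x + \left(6 + 0\right)\right) = 8 \left(- 63 o x + 6\right) = 8 \left(6 - 63 o x\right) = 48 - 504 o x$)
$2243 + L{\left(1,-59 \right)} = 2243 - \left(-48 - 29736\right) = 2243 + \left(48 + 29736\right) = 2243 + 29784 = 32027$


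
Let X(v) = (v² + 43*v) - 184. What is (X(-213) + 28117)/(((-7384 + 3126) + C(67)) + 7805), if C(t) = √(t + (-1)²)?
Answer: 227515221/12581141 - 128286*√17/12581141 ≈ 18.042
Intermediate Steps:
X(v) = -184 + v² + 43*v
C(t) = √(1 + t) (C(t) = √(t + 1) = √(1 + t))
(X(-213) + 28117)/(((-7384 + 3126) + C(67)) + 7805) = ((-184 + (-213)² + 43*(-213)) + 28117)/(((-7384 + 3126) + √(1 + 67)) + 7805) = ((-184 + 45369 - 9159) + 28117)/((-4258 + √68) + 7805) = (36026 + 28117)/((-4258 + 2*√17) + 7805) = 64143/(3547 + 2*√17)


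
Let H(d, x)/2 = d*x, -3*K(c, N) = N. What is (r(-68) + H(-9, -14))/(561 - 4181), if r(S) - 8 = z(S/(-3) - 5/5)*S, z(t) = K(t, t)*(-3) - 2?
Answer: 808/2715 ≈ 0.29761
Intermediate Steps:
K(c, N) = -N/3
H(d, x) = 2*d*x (H(d, x) = 2*(d*x) = 2*d*x)
z(t) = -2 + t (z(t) = -t/3*(-3) - 2 = t - 2 = -2 + t)
r(S) = 8 + S*(-3 - S/3) (r(S) = 8 + (-2 + (S/(-3) - 5/5))*S = 8 + (-2 + (S*(-⅓) - 5*⅕))*S = 8 + (-2 + (-S/3 - 1))*S = 8 + (-2 + (-1 - S/3))*S = 8 + (-3 - S/3)*S = 8 + S*(-3 - S/3))
(r(-68) + H(-9, -14))/(561 - 4181) = ((8 - ⅓*(-68)*(9 - 68)) + 2*(-9)*(-14))/(561 - 4181) = ((8 - ⅓*(-68)*(-59)) + 252)/(-3620) = ((8 - 4012/3) + 252)*(-1/3620) = (-3988/3 + 252)*(-1/3620) = -3232/3*(-1/3620) = 808/2715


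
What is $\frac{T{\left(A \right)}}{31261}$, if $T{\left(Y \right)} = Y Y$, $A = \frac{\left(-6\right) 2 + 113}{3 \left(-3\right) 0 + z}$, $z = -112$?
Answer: $\frac{10201}{392137984} \approx 2.6014 \cdot 10^{-5}$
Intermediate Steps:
$A = - \frac{101}{112}$ ($A = \frac{\left(-6\right) 2 + 113}{3 \left(-3\right) 0 - 112} = \frac{-12 + 113}{\left(-9\right) 0 - 112} = \frac{101}{0 - 112} = \frac{101}{-112} = 101 \left(- \frac{1}{112}\right) = - \frac{101}{112} \approx -0.90179$)
$T{\left(Y \right)} = Y^{2}$
$\frac{T{\left(A \right)}}{31261} = \frac{\left(- \frac{101}{112}\right)^{2}}{31261} = \frac{10201}{12544} \cdot \frac{1}{31261} = \frac{10201}{392137984}$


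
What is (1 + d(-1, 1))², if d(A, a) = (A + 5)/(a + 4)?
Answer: 81/25 ≈ 3.2400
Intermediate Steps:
d(A, a) = (5 + A)/(4 + a)
(1 + d(-1, 1))² = (1 + (5 - 1)/(4 + 1))² = (1 + 4/5)² = (1 + (⅕)*4)² = (1 + ⅘)² = (9/5)² = 81/25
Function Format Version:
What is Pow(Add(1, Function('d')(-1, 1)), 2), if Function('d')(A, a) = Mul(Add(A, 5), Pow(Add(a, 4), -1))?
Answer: Rational(81, 25) ≈ 3.2400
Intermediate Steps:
Function('d')(A, a) = Mul(Pow(Add(4, a), -1), Add(5, A)) (Function('d')(A, a) = Mul(Add(5, A), Pow(Add(4, a), -1)) = Mul(Pow(Add(4, a), -1), Add(5, A)))
Pow(Add(1, Function('d')(-1, 1)), 2) = Pow(Add(1, Mul(Pow(Add(4, 1), -1), Add(5, -1))), 2) = Pow(Add(1, Mul(Pow(5, -1), 4)), 2) = Pow(Add(1, Mul(Rational(1, 5), 4)), 2) = Pow(Add(1, Rational(4, 5)), 2) = Pow(Rational(9, 5), 2) = Rational(81, 25)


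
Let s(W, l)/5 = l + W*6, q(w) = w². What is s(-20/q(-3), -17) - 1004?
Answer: -3467/3 ≈ -1155.7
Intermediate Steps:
s(W, l) = 5*l + 30*W (s(W, l) = 5*(l + W*6) = 5*(l + 6*W) = 5*l + 30*W)
s(-20/q(-3), -17) - 1004 = (5*(-17) + 30*(-20/((-3)²))) - 1004 = (-85 + 30*(-20/9)) - 1004 = (-85 - 200/3) - 1004 = -455/3 - 1004 = -3467/3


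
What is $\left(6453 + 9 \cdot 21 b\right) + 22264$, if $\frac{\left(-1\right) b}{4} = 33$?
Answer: $3769$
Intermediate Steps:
$b = -132$ ($b = \left(-4\right) 33 = -132$)
$\left(6453 + 9 \cdot 21 b\right) + 22264 = \left(6453 + 9 \cdot 21 \left(-132\right)\right) + 22264 = \left(6453 + 189 \left(-132\right)\right) + 22264 = \left(6453 - 24948\right) + 22264 = -18495 + 22264 = 3769$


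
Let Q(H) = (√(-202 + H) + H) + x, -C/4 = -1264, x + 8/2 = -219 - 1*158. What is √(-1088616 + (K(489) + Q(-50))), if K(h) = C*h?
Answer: √(1383337 + 6*I*√7) ≈ 1176.2 + 0.007*I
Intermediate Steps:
x = -381 (x = -4 + (-219 - 1*158) = -4 + (-219 - 158) = -4 - 377 = -381)
C = 5056 (C = -4*(-1264) = 5056)
K(h) = 5056*h
Q(H) = -381 + H + √(-202 + H) (Q(H) = (√(-202 + H) + H) - 381 = (H + √(-202 + H)) - 381 = -381 + H + √(-202 + H))
√(-1088616 + (K(489) + Q(-50))) = √(-1088616 + (5056*489 + (-381 - 50 + √(-202 - 50)))) = √(-1088616 + (2472384 + (-381 - 50 + √(-252)))) = √(-1088616 + (2472384 + (-381 - 50 + 6*I*√7))) = √(-1088616 + (2472384 + (-431 + 6*I*√7))) = √(-1088616 + (2471953 + 6*I*√7)) = √(1383337 + 6*I*√7)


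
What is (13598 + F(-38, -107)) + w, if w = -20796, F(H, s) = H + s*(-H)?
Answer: -11302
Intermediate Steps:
F(H, s) = H - H*s
(13598 + F(-38, -107)) + w = (13598 - 38*(1 - 1*(-107))) - 20796 = (13598 - 38*(1 + 107)) - 20796 = (13598 - 38*108) - 20796 = (13598 - 4104) - 20796 = 9494 - 20796 = -11302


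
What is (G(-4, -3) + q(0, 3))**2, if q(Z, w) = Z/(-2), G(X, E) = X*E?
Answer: 144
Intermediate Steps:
G(X, E) = E*X
q(Z, w) = -Z/2 (q(Z, w) = Z*(-1/2) = -Z/2)
(G(-4, -3) + q(0, 3))**2 = (-3*(-4) - 1/2*0)**2 = (12 + 0)**2 = 12**2 = 144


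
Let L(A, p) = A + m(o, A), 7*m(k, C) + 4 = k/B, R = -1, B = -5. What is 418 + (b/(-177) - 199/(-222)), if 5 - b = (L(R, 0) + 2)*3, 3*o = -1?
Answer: 192025129/458430 ≈ 418.88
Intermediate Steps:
o = -⅓ (o = (⅓)*(-1) = -⅓ ≈ -0.33333)
m(k, C) = -4/7 - k/35 (m(k, C) = -4/7 + (k/(-5))/7 = -4/7 + (k*(-⅕))/7 = -4/7 + (-k/5)/7 = -4/7 - k/35)
L(A, p) = -59/105 + A (L(A, p) = A + (-4/7 - 1/35*(-⅓)) = A + (-4/7 + 1/105) = A - 59/105 = -59/105 + A)
b = 129/35 (b = 5 - ((-59/105 - 1) + 2)*3 = 5 - (-164/105 + 2)*3 = 5 - 46*3/105 = 5 - 1*46/35 = 5 - 46/35 = 129/35 ≈ 3.6857)
418 + (b/(-177) - 199/(-222)) = 418 + ((129/35)/(-177) - 199/(-222)) = 418 + ((129/35)*(-1/177) - 199*(-1/222)) = 418 + (-43/2065 + 199/222) = 418 + 401389/458430 = 192025129/458430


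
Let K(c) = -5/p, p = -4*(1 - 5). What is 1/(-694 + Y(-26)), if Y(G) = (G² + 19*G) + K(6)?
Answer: -16/8197 ≈ -0.0019519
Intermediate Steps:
p = 16 (p = -4*(-4) = 16)
K(c) = -5/16
Y(G) = -5/16 + G² + 19*G (Y(G) = (G² + 19*G) - 5/16 = -5/16 + G² + 19*G)
1/(-694 + Y(-26)) = 1/(-694 + (-5/16 + (-26)² + 19*(-26))) = 1/(-694 + (-5/16 + 676 - 494)) = 1/(-694 + 2907/16) = 1/(-8197/16) = -16/8197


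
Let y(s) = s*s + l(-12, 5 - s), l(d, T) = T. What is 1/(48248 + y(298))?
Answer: 1/136759 ≈ 7.3121e-6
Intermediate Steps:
y(s) = 5 + s**2 - s (y(s) = s*s + (5 - s) = s**2 + (5 - s) = 5 + s**2 - s)
1/(48248 + y(298)) = 1/(48248 + (5 + 298**2 - 1*298)) = 1/(48248 + (5 + 88804 - 298)) = 1/(48248 + 88511) = 1/136759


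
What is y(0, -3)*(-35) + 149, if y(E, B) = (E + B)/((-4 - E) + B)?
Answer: 134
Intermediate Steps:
y(E, B) = (B + E)/(-4 + B - E)
y(0, -3)*(-35) + 149 = ((-3 + 0)/(-4 - 3 - 1*0))*(-35) + 149 = (-3/(-4 - 3 + 0))*(-35) + 149 = (-3/(-7))*(-35) + 149 = -⅐*(-3)*(-35) + 149 = (3/7)*(-35) + 149 = -15 + 149 = 134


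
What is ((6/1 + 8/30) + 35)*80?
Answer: 9904/3 ≈ 3301.3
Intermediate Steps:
((6/1 + 8/30) + 35)*80 = ((6*1 + 8*(1/30)) + 35)*80 = ((6 + 4/15) + 35)*80 = (94/15 + 35)*80 = (619/15)*80 = 9904/3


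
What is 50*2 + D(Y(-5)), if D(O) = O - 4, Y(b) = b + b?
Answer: 86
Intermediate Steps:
Y(b) = 2*b
D(O) = -4 + O
50*2 + D(Y(-5)) = 50*2 + (-4 + 2*(-5)) = 100 + (-4 - 10) = 100 - 14 = 86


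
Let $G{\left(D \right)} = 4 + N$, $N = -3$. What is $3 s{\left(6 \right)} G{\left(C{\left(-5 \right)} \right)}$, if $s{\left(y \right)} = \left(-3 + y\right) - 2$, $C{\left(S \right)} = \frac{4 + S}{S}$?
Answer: $3$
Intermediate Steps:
$C{\left(S \right)} = \frac{4 + S}{S}$
$G{\left(D \right)} = 1$ ($G{\left(D \right)} = 4 - 3 = 1$)
$s{\left(y \right)} = -5 + y$
$3 s{\left(6 \right)} G{\left(C{\left(-5 \right)} \right)} = 3 \left(-5 + 6\right) 1 = 3 \cdot 1 \cdot 1 = 3 \cdot 1 = 3$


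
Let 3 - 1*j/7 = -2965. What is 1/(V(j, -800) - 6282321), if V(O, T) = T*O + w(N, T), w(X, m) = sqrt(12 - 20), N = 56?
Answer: -22903121/524552951540649 - 2*I*sqrt(2)/524552951540649 ≈ -4.3662e-8 - 5.3921e-15*I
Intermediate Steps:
j = 20776 (j = 21 - 7*(-2965) = 21 + 20755 = 20776)
w(X, m) = 2*I*sqrt(2) (w(X, m) = sqrt(-8) = 2*I*sqrt(2))
V(O, T) = O*T + 2*I*sqrt(2) (V(O, T) = T*O + 2*I*sqrt(2) = O*T + 2*I*sqrt(2))
1/(V(j, -800) - 6282321) = 1/((20776*(-800) + 2*I*sqrt(2)) - 6282321) = 1/((-16620800 + 2*I*sqrt(2)) - 6282321) = 1/(-22903121 + 2*I*sqrt(2))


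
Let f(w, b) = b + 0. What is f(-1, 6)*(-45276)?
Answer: -271656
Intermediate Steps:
f(w, b) = b
f(-1, 6)*(-45276) = 6*(-45276) = -271656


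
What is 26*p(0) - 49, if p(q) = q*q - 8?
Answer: -257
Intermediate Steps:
p(q) = -8 + q² (p(q) = q² - 8 = -8 + q²)
26*p(0) - 49 = 26*(-8 + 0²) - 49 = 26*(-8 + 0) - 49 = 26*(-8) - 49 = -208 - 49 = -257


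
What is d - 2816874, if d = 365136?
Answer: -2451738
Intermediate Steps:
d - 2816874 = 365136 - 2816874 = -2451738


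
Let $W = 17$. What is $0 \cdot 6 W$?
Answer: $0$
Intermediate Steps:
$0 \cdot 6 W = 0 \cdot 6 \cdot 17 = 0 \cdot 17 = 0$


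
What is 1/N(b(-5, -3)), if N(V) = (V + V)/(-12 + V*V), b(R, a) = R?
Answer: -13/10 ≈ -1.3000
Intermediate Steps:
N(V) = 2*V/(-12 + V**2) (N(V) = (2*V)/(-12 + V**2) = 2*V/(-12 + V**2))
1/N(b(-5, -3)) = 1/(2*(-5)/(-12 + (-5)**2)) = 1/(2*(-5)/(-12 + 25)) = 1/(2*(-5)/13) = 1/(2*(-5)*(1/13)) = 1/(-10/13) = -13/10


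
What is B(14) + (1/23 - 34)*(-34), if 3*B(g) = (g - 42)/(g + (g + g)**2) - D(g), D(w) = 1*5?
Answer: 4534133/3933 ≈ 1152.8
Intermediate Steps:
D(w) = 5
B(g) = -5/3 + (-42 + g)/(3*(g + 4*g**2)) (B(g) = ((g - 42)/(g + (g + g)**2) - 1*5)/3 = ((-42 + g)/(g + (2*g)**2) - 5)/3 = ((-42 + g)/(g + 4*g**2) - 5)/3 = (-5 + (-42 + g)/(g + 4*g**2))/3 = -5/3 + (-42 + g)/(3*(g + 4*g**2)))
B(14) + (1/23 - 34)*(-34) = (2/3)*(-21 - 10*14**2 - 2*14)/(14*(1 + 4*14)) + (1/23 - 34)*(-34) = (2/3)*(1/14)*(-21 - 10*196 - 28)/(1 + 56) + (1/23 - 34)*(-34) = (2/3)*(1/14)*(-21 - 1960 - 28)/57 - 781/23*(-34) = (2/3)*(1/14)*(1/57)*(-2009) + 26554/23 = -287/171 + 26554/23 = 4534133/3933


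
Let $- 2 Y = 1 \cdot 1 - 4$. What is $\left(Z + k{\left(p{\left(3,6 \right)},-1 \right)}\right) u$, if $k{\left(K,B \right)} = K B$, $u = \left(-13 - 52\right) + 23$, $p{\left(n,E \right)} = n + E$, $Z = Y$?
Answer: $315$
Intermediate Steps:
$Y = \frac{3}{2}$ ($Y = - \frac{1 \cdot 1 - 4}{2} = - \frac{1 - 4}{2} = \left(- \frac{1}{2}\right) \left(-3\right) = \frac{3}{2} \approx 1.5$)
$Z = \frac{3}{2} \approx 1.5$
$p{\left(n,E \right)} = E + n$
$u = -42$ ($u = -65 + 23 = -42$)
$k{\left(K,B \right)} = B K$
$\left(Z + k{\left(p{\left(3,6 \right)},-1 \right)}\right) u = \left(\frac{3}{2} - \left(6 + 3\right)\right) \left(-42\right) = \left(\frac{3}{2} - 9\right) \left(-42\right) = \left(- \frac{15}{2}\right) \left(-42\right) = 315$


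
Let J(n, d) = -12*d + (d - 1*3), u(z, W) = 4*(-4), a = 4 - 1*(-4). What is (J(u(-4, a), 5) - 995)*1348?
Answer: -1419444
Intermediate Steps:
a = 8 (a = 4 + 4 = 8)
u(z, W) = -16
J(n, d) = -3 - 11*d (J(n, d) = -12*d + (d - 3) = -12*d + (-3 + d) = -3 - 11*d)
(J(u(-4, a), 5) - 995)*1348 = ((-3 - 11*5) - 995)*1348 = ((-3 - 55) - 995)*1348 = (-58 - 995)*1348 = -1053*1348 = -1419444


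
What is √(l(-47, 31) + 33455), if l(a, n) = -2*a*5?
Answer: 5*√1357 ≈ 184.19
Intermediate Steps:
l(a, n) = -10*a
√(l(-47, 31) + 33455) = √(-10*(-47) + 33455) = √(470 + 33455) = √33925 = 5*√1357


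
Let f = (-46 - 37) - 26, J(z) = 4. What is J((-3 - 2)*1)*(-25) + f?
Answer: -209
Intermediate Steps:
f = -109 (f = -83 - 26 = -109)
J((-3 - 2)*1)*(-25) + f = 4*(-25) - 109 = -100 - 109 = -209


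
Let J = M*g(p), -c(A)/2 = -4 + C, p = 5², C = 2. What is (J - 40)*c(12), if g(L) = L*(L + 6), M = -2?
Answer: -6360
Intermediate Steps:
p = 25
g(L) = L*(6 + L)
c(A) = 4 (c(A) = -2*(-4 + 2) = -2*(-2) = 4)
J = -1550 (J = -50*(6 + 25) = -50*31 = -2*775 = -1550)
(J - 40)*c(12) = (-1550 - 40)*4 = -1590*4 = -6360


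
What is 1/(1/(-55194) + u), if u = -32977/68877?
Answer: -1267199046/606733805 ≈ -2.0886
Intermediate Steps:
u = -32977/68877 (u = -32977*1/68877 = -32977/68877 ≈ -0.47878)
1/(1/(-55194) + u) = 1/(1/(-55194) - 32977/68877) = 1/(-1/55194 - 32977/68877) = 1/(-606733805/1267199046) = -1267199046/606733805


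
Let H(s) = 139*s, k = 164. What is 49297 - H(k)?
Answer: 26501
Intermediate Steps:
49297 - H(k) = 49297 - 139*164 = 49297 - 1*22796 = 49297 - 22796 = 26501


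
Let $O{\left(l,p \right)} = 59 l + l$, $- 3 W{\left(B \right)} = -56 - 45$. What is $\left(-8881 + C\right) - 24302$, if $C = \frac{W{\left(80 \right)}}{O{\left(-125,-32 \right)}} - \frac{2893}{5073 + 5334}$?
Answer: $- \frac{2590038155369}{78052500} \approx -33183.0$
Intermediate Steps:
$W{\left(B \right)} = \frac{101}{3}$ ($W{\left(B \right)} = - \frac{-56 - 45}{3} = \left(- \frac{1}{3}\right) \left(-101\right) = \frac{101}{3}$)
$O{\left(l,p \right)} = 60 l$
$C = - \frac{22047869}{78052500}$ ($C = \frac{101}{3 \cdot 60 \left(-125\right)} - \frac{2893}{5073 + 5334} = \frac{101}{3 \left(-7500\right)} - \frac{2893}{10407} = \frac{101}{3} \left(- \frac{1}{7500}\right) - \frac{2893}{10407} = - \frac{101}{22500} - \frac{2893}{10407} = - \frac{22047869}{78052500} \approx -0.28247$)
$\left(-8881 + C\right) - 24302 = \left(-8881 - \frac{22047869}{78052500}\right) - 24302 = - \frac{693206300369}{78052500} - 24302 = - \frac{2590038155369}{78052500}$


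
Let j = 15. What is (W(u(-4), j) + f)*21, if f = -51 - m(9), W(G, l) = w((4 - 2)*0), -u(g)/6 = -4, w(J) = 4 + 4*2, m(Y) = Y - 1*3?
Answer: -945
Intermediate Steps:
m(Y) = -3 + Y (m(Y) = Y - 3 = -3 + Y)
w(J) = 12 (w(J) = 4 + 8 = 12)
u(g) = 24 (u(g) = -6*(-4) = 24)
W(G, l) = 12
f = -57 (f = -51 - (-3 + 9) = -51 - 1*6 = -51 - 6 = -57)
(W(u(-4), j) + f)*21 = (12 - 57)*21 = -45*21 = -945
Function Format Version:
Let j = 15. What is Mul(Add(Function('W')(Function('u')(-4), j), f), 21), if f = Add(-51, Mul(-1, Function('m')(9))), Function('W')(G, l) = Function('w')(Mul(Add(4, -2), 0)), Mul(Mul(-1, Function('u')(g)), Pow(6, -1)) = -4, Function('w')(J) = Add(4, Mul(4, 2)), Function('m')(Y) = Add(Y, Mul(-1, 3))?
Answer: -945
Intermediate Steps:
Function('m')(Y) = Add(-3, Y) (Function('m')(Y) = Add(Y, -3) = Add(-3, Y))
Function('w')(J) = 12 (Function('w')(J) = Add(4, 8) = 12)
Function('u')(g) = 24 (Function('u')(g) = Mul(-6, -4) = 24)
Function('W')(G, l) = 12
f = -57 (f = Add(-51, Mul(-1, Add(-3, 9))) = Add(-51, Mul(-1, 6)) = Add(-51, -6) = -57)
Mul(Add(Function('W')(Function('u')(-4), j), f), 21) = Mul(Add(12, -57), 21) = Mul(-45, 21) = -945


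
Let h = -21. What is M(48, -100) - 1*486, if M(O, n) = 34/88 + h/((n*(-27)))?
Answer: -1201913/2475 ≈ -485.62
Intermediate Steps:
M(O, n) = 17/44 + 7/(9*n) (M(O, n) = 34/88 - 21*(-1/(27*n)) = 34*(1/88) - 21*(-1/(27*n)) = 17/44 - (-7)/(9*n) = 17/44 + 7/(9*n))
M(48, -100) - 1*486 = (1/396)*(308 + 153*(-100))/(-100) - 1*486 = (1/396)*(-1/100)*(308 - 15300) - 486 = (1/396)*(-1/100)*(-14992) - 486 = 937/2475 - 486 = -1201913/2475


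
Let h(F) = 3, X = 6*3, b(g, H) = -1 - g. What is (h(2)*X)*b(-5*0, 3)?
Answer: -54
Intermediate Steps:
X = 18
(h(2)*X)*b(-5*0, 3) = (3*18)*(-1 - (-5)*0) = 54*(-1 - 1*0) = 54*(-1 + 0) = 54*(-1) = -54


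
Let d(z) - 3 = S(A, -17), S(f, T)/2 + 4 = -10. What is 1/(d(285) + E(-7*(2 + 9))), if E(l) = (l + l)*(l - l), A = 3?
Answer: -1/25 ≈ -0.040000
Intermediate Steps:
S(f, T) = -28 (S(f, T) = -8 + 2*(-10) = -8 - 20 = -28)
E(l) = 0 (E(l) = (2*l)*0 = 0)
d(z) = -25 (d(z) = 3 - 28 = -25)
1/(d(285) + E(-7*(2 + 9))) = 1/(-25 + 0) = 1/(-25) = -1/25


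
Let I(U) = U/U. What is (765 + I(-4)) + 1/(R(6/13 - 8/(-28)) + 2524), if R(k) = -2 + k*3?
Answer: 175954887/229706 ≈ 766.00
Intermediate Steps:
R(k) = -2 + 3*k
I(U) = 1
(765 + I(-4)) + 1/(R(6/13 - 8/(-28)) + 2524) = (765 + 1) + 1/((-2 + 3*(6/13 - 8/(-28))) + 2524) = 766 + 1/((-2 + 3*(6*(1/13) - 8*(-1/28))) + 2524) = 766 + 1/((-2 + 3*(6/13 + 2/7)) + 2524) = 766 + 1/((-2 + 3*(68/91)) + 2524) = 766 + 1/((-2 + 204/91) + 2524) = 766 + 1/(22/91 + 2524) = 766 + 1/(229706/91) = 766 + 91/229706 = 175954887/229706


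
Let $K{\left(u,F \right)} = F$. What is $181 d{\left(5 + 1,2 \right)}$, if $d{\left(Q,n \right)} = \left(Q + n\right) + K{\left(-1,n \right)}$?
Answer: $1810$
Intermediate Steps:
$d{\left(Q,n \right)} = Q + 2 n$ ($d{\left(Q,n \right)} = \left(Q + n\right) + n = Q + 2 n$)
$181 d{\left(5 + 1,2 \right)} = 181 \left(\left(5 + 1\right) + 2 \cdot 2\right) = 181 \left(6 + 4\right) = 181 \cdot 10 = 1810$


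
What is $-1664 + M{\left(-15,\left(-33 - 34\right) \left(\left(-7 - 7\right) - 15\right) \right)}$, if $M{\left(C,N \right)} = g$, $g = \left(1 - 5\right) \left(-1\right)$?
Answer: $-1660$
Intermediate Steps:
$g = 4$ ($g = \left(-4\right) \left(-1\right) = 4$)
$M{\left(C,N \right)} = 4$
$-1664 + M{\left(-15,\left(-33 - 34\right) \left(\left(-7 - 7\right) - 15\right) \right)} = -1664 + 4 = -1660$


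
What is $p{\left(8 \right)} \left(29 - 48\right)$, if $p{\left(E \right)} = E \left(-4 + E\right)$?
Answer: $-608$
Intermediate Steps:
$p{\left(8 \right)} \left(29 - 48\right) = 8 \left(-4 + 8\right) \left(29 - 48\right) = 8 \cdot 4 \left(-19\right) = 32 \left(-19\right) = -608$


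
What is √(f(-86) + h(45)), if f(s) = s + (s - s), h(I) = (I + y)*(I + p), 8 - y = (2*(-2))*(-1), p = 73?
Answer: 8*√89 ≈ 75.472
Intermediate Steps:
y = 4 (y = 8 - 2*(-2)*(-1) = 8 - (-4)*(-1) = 8 - 1*4 = 8 - 4 = 4)
h(I) = (4 + I)*(73 + I) (h(I) = (I + 4)*(I + 73) = (4 + I)*(73 + I))
f(s) = s (f(s) = s + 0 = s)
√(f(-86) + h(45)) = √(-86 + (292 + 45² + 77*45)) = √(-86 + (292 + 2025 + 3465)) = √(-86 + 5782) = √5696 = 8*√89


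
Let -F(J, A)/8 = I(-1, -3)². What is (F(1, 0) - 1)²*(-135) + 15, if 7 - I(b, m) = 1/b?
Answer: -35527800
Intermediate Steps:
I(b, m) = 7 - 1/b
F(J, A) = -512 (F(J, A) = -8*(7 - 1/(-1))² = -8*(7 - 1*(-1))² = -8*(7 + 1)² = -8*8² = -8*64 = -512)
(F(1, 0) - 1)²*(-135) + 15 = (-512 - 1)²*(-135) + 15 = (-513)²*(-135) + 15 = 263169*(-135) + 15 = -35527815 + 15 = -35527800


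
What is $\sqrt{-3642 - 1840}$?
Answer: $i \sqrt{5482} \approx 74.041 i$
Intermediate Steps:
$\sqrt{-3642 - 1840} = \sqrt{-5482} = i \sqrt{5482}$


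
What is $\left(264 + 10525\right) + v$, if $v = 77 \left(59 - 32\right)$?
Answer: $12868$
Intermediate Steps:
$v = 2079$ ($v = 77 \cdot 27 = 2079$)
$\left(264 + 10525\right) + v = \left(264 + 10525\right) + 2079 = 10789 + 2079 = 12868$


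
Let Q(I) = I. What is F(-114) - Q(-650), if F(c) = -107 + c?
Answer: 429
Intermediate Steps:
F(-114) - Q(-650) = (-107 - 114) - 1*(-650) = -221 + 650 = 429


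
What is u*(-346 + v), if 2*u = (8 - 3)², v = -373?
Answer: -17975/2 ≈ -8987.5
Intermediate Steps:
u = 25/2 (u = (8 - 3)²/2 = (½)*5² = (½)*25 = 25/2 ≈ 12.500)
u*(-346 + v) = 25*(-346 - 373)/2 = (25/2)*(-719) = -17975/2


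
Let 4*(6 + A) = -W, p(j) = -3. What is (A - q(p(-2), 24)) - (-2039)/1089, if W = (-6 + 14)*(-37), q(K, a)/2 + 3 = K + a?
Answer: 36887/1089 ≈ 33.872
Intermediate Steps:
q(K, a) = -6 + 2*K + 2*a (q(K, a) = -6 + 2*(K + a) = -6 + (2*K + 2*a) = -6 + 2*K + 2*a)
W = -296 (W = 8*(-37) = -296)
A = 68 (A = -6 + (-1*(-296))/4 = -6 + (¼)*296 = -6 + 74 = 68)
(A - q(p(-2), 24)) - (-2039)/1089 = (68 - (-6 + 2*(-3) + 2*24)) - (-2039)/1089 = (68 - (-6 - 6 + 48)) - (-2039)/1089 = (68 - 1*36) - 1*(-2039/1089) = (68 - 36) + 2039/1089 = 32 + 2039/1089 = 36887/1089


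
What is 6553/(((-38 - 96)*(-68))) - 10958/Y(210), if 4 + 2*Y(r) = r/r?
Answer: 199718251/27336 ≈ 7306.1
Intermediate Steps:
Y(r) = -3/2 (Y(r) = -2 + (r/r)/2 = -2 + (1/2)*1 = -2 + 1/2 = -3/2)
6553/(((-38 - 96)*(-68))) - 10958/Y(210) = 6553/(((-38 - 96)*(-68))) - 10958/(-3/2) = 6553/((-134*(-68))) - 10958*(-2/3) = 6553/9112 + 21916/3 = 199718251/27336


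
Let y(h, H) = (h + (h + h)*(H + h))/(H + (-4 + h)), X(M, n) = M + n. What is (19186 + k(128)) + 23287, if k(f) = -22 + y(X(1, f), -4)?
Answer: 5168950/121 ≈ 42719.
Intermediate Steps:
y(h, H) = (h + 2*h*(H + h))/(-4 + H + h) (y(h, H) = (h + (2*h)*(H + h))/(-4 + H + h) = (h + 2*h*(H + h))/(-4 + H + h))
k(f) = -22 + (1 + f)*(-5 + 2*f)/(-7 + f) (k(f) = -22 + (1 + f)*(1 + 2*(-4) + 2*(1 + f))/(-4 - 4 + (1 + f)) = -22 + (1 + f)*(1 - 8 + (2 + 2*f))/(-7 + f) = -22 + (1 + f)*(-5 + 2*f)/(-7 + f))
(19186 + k(128)) + 23287 = (19186 + (149 - 25*128 + 2*128²)/(-7 + 128)) + 23287 = (19186 + (149 - 3200 + 2*16384)/121) + 23287 = (19186 + (149 - 3200 + 32768)/121) + 23287 = (19186 + (1/121)*29717) + 23287 = (19186 + 29717/121) + 23287 = 2351223/121 + 23287 = 5168950/121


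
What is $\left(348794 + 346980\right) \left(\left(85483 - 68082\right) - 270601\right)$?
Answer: $-176169976800$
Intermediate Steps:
$\left(348794 + 346980\right) \left(\left(85483 - 68082\right) - 270601\right) = 695774 \left(17401 - 270601\right) = 695774 \left(-253200\right) = -176169976800$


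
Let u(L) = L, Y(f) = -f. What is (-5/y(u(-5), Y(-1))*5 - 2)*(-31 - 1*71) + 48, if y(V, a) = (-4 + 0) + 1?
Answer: -598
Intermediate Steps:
y(V, a) = -3 (y(V, a) = -4 + 1 = -3)
(-5/y(u(-5), Y(-1))*5 - 2)*(-31 - 1*71) + 48 = (-5/(-3)*5 - 2)*(-31 - 1*71) + 48 = (-5*(-⅓)*5 - 2)*(-31 - 71) + 48 = ((5/3)*5 - 2)*(-102) + 48 = (25/3 - 2)*(-102) + 48 = (19/3)*(-102) + 48 = -646 + 48 = -598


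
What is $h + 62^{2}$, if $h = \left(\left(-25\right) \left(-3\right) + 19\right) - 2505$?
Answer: $1433$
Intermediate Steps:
$h = -2411$ ($h = \left(75 + 19\right) - 2505 = 94 - 2505 = -2411$)
$h + 62^{2} = -2411 + 62^{2} = -2411 + 3844 = 1433$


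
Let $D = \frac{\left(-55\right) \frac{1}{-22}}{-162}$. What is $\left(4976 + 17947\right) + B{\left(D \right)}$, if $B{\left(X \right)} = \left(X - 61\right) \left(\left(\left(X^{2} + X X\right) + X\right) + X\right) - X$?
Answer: $\frac{389862899371}{17006112} \approx 22925.0$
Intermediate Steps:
$D = - \frac{5}{324}$ ($D = \left(-55\right) \left(- \frac{1}{22}\right) \left(- \frac{1}{162}\right) = \frac{5}{2} \left(- \frac{1}{162}\right) = - \frac{5}{324} \approx -0.015432$)
$B{\left(X \right)} = - X + \left(-61 + X\right) \left(2 X + 2 X^{2}\right)$ ($B{\left(X \right)} = \left(-61 + X\right) \left(\left(\left(X^{2} + X^{2}\right) + X\right) + X\right) - X = \left(-61 + X\right) \left(\left(2 X^{2} + X\right) + X\right) - X = \left(-61 + X\right) \left(\left(X + 2 X^{2}\right) + X\right) - X = \left(-61 + X\right) \left(2 X + 2 X^{2}\right) - X = - X + \left(-61 + X\right) \left(2 X + 2 X^{2}\right)$)
$\left(4976 + 17947\right) + B{\left(D \right)} = \left(4976 + 17947\right) - \frac{5 \left(-123 - - \frac{50}{27} + 2 \left(- \frac{5}{324}\right)^{2}\right)}{324} = 22923 - \frac{5 \left(-123 + \frac{50}{27} + 2 \cdot \frac{25}{104976}\right)}{324} = 22923 - \frac{5 \left(-123 + \frac{50}{27} + \frac{25}{52488}\right)}{324} = 22923 - - \frac{31793995}{17006112} = 22923 + \frac{31793995}{17006112} = \frac{389862899371}{17006112}$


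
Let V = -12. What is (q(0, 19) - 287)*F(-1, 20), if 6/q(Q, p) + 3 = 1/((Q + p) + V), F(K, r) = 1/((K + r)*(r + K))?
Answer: -2891/3610 ≈ -0.80083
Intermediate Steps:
F(K, r) = (K + r)⁻² (F(K, r) = 1/((K + r)*(K + r)) = 1/((K + r)²) = (K + r)⁻²)
q(Q, p) = 6/(-3 + 1/(-12 + Q + p)) (q(Q, p) = 6/(-3 + 1/((Q + p) - 12)) = 6/(-3 + 1/(-12 + Q + p)))
(q(0, 19) - 287)*F(-1, 20) = (6*(12 - 1*0 - 1*19)/(-37 + 3*0 + 3*19) - 287)/(-1 + 20)² = (6*(12 + 0 - 19)/(-37 + 0 + 57) - 287)/19² = (6*(-7)/20 - 287)*(1/361) = (6*(1/20)*(-7) - 287)*(1/361) = (-21/10 - 287)*(1/361) = -2891/10*1/361 = -2891/3610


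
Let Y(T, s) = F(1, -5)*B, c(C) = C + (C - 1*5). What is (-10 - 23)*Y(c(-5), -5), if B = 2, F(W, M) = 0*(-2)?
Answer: 0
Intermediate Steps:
F(W, M) = 0
c(C) = -5 + 2*C (c(C) = C + (C - 5) = C + (-5 + C) = -5 + 2*C)
Y(T, s) = 0 (Y(T, s) = 0*2 = 0)
(-10 - 23)*Y(c(-5), -5) = (-10 - 23)*0 = -33*0 = 0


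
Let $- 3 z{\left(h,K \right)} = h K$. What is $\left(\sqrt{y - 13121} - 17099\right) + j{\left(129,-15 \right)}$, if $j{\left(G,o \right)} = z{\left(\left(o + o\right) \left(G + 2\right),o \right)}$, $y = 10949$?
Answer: $-36749 + 2 i \sqrt{543} \approx -36749.0 + 46.605 i$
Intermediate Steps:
$z{\left(h,K \right)} = - \frac{K h}{3}$ ($z{\left(h,K \right)} = - \frac{h K}{3} = - \frac{K h}{3}$)
$j{\left(G,o \right)} = - \frac{2 o^{2} \left(2 + G\right)}{3}$ ($j{\left(G,o \right)} = - \frac{o \left(o + o\right) \left(G + 2\right)}{3} = - \frac{o 2 o \left(2 + G\right)}{3} = - \frac{2 o^{2} \left(2 + G\right)}{3}$)
$\left(\sqrt{y - 13121} - 17099\right) + j{\left(129,-15 \right)} = \left(\sqrt{10949 - 13121} - 17099\right) + \frac{2 \left(-15\right)^{2} \left(-2 - 129\right)}{3} = \left(\sqrt{-2172} - 17099\right) + \frac{2}{3} \cdot 225 \left(-2 - 129\right) = \left(2 i \sqrt{543} - 17099\right) + \frac{2}{3} \cdot 225 \left(-131\right) = \left(-17099 + 2 i \sqrt{543}\right) - 19650 = -36749 + 2 i \sqrt{543}$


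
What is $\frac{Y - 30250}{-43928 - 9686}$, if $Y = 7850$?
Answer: $\frac{11200}{26807} \approx 0.4178$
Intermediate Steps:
$\frac{Y - 30250}{-43928 - 9686} = \frac{7850 - 30250}{-43928 - 9686} = - \frac{22400}{-53614} = \left(-22400\right) \left(- \frac{1}{53614}\right) = \frac{11200}{26807}$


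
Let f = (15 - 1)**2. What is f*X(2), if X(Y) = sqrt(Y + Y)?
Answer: 392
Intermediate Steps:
f = 196 (f = 14**2 = 196)
X(Y) = sqrt(2)*sqrt(Y) (X(Y) = sqrt(2*Y) = sqrt(2)*sqrt(Y))
f*X(2) = 196*(sqrt(2)*sqrt(2)) = 196*2 = 392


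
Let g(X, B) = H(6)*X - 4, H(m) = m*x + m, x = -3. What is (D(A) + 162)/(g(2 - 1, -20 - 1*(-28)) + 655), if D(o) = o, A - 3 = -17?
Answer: 148/639 ≈ 0.23161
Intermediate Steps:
A = -14 (A = 3 - 17 = -14)
H(m) = -2*m (H(m) = m*(-3) + m = -3*m + m = -2*m)
g(X, B) = -4 - 12*X (g(X, B) = (-2*6)*X - 4 = -12*X - 4 = -4 - 12*X)
(D(A) + 162)/(g(2 - 1, -20 - 1*(-28)) + 655) = (-14 + 162)/((-4 - 12*(2 - 1)) + 655) = 148/((-4 - 12*1) + 655) = 148/((-4 - 12) + 655) = 148/(-16 + 655) = 148/639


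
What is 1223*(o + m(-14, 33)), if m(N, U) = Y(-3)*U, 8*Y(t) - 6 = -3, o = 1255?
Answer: 12399997/8 ≈ 1.5500e+6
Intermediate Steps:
Y(t) = 3/8 (Y(t) = 3/4 + (1/8)*(-3) = 3/4 - 3/8 = 3/8)
m(N, U) = 3*U/8
1223*(o + m(-14, 33)) = 1223*(1255 + (3/8)*33) = 1223*(1255 + 99/8) = 1223*(10139/8) = 12399997/8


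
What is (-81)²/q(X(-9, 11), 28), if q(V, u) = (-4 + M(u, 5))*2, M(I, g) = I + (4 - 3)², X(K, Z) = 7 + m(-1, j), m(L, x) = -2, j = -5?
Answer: 6561/50 ≈ 131.22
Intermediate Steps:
X(K, Z) = 5 (X(K, Z) = 7 - 2 = 5)
M(I, g) = 1 + I (M(I, g) = I + 1² = I + 1 = 1 + I)
q(V, u) = -6 + 2*u (q(V, u) = (-4 + (1 + u))*2 = (-3 + u)*2 = -6 + 2*u)
(-81)²/q(X(-9, 11), 28) = (-81)²/(-6 + 2*28) = 6561/(-6 + 56) = 6561/50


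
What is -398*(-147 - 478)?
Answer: 248750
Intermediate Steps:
-398*(-147 - 478) = -398*(-625) = 248750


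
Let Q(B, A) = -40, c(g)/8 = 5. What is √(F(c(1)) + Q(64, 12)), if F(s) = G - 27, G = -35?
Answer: I*√102 ≈ 10.1*I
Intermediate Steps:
c(g) = 40 (c(g) = 8*5 = 40)
F(s) = -62 (F(s) = -35 - 27 = -62)
√(F(c(1)) + Q(64, 12)) = √(-62 - 40) = √(-102) = I*√102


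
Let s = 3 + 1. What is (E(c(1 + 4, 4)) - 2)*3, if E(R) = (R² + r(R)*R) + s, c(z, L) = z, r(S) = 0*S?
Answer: 81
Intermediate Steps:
r(S) = 0
s = 4
E(R) = 4 + R² (E(R) = (R² + 0*R) + 4 = (R² + 0) + 4 = R² + 4 = 4 + R²)
(E(c(1 + 4, 4)) - 2)*3 = ((4 + (1 + 4)²) - 2)*3 = ((4 + 5²) - 2)*3 = ((4 + 25) - 2)*3 = (29 - 2)*3 = 27*3 = 81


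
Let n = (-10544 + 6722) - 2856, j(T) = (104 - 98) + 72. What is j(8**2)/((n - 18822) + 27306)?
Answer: 13/301 ≈ 0.043189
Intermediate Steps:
j(T) = 78 (j(T) = 6 + 72 = 78)
n = -6678 (n = -3822 - 2856 = -6678)
j(8**2)/((n - 18822) + 27306) = 78/((-6678 - 18822) + 27306) = 78/(-25500 + 27306) = 78/1806 = 78*(1/1806) = 13/301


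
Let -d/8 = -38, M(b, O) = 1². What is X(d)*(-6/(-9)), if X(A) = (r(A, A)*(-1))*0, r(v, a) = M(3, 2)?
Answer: 0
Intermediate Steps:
M(b, O) = 1
r(v, a) = 1
d = 304 (d = -8*(-38) = 304)
X(A) = 0 (X(A) = (1*(-1))*0 = -1*0 = 0)
X(d)*(-6/(-9)) = 0*(-6/(-9)) = 0*(-6*(-⅑)) = 0*(⅔) = 0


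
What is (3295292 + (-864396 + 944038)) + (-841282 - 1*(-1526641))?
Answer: 4060293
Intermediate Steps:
(3295292 + (-864396 + 944038)) + (-841282 - 1*(-1526641)) = (3295292 + 79642) + (-841282 + 1526641) = 3374934 + 685359 = 4060293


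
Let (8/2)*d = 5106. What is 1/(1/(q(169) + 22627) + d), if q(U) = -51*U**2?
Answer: 1433984/1830480575 ≈ 0.00078339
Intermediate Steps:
d = 2553/2 (d = (1/4)*5106 = 2553/2 ≈ 1276.5)
1/(1/(q(169) + 22627) + d) = 1/(1/(-51*169**2 + 22627) + 2553/2) = 1/(1/(-51*28561 + 22627) + 2553/2) = 1/(1/(-1456611 + 22627) + 2553/2) = 1/(1/(-1433984) + 2553/2) = 1/(-1/1433984 + 2553/2) = 1/(1830480575/1433984) = 1433984/1830480575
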